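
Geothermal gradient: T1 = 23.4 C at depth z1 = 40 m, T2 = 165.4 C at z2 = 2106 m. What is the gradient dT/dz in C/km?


dT = 165.4 - 23.4 = 142.0 C
dz = 2106 - 40 = 2066 m
gradient = dT/dz * 1000 = 142.0/2066 * 1000 = 68.7318 C/km

68.7318


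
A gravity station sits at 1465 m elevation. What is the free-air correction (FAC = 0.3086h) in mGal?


FAC = 0.3086 * h
= 0.3086 * 1465
= 452.099 mGal

452.099


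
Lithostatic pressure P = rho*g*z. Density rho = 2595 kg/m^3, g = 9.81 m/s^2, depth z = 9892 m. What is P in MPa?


P = rho * g * z / 1e6
= 2595 * 9.81 * 9892 / 1e6
= 251820149.4 / 1e6
= 251.8201 MPa

251.8201


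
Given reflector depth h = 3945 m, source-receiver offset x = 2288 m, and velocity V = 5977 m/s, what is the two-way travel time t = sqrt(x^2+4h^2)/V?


x^2 + 4h^2 = 2288^2 + 4*3945^2 = 5234944 + 62252100 = 67487044
sqrt(67487044) = 8215.0498
t = 8215.0498 / 5977 = 1.3744 s

1.3744


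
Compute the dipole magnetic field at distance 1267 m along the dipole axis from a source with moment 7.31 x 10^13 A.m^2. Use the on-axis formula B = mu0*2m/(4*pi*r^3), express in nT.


m = 7.31 x 10^13 = 73100000000000 A.m^2
2m = 146200000000000 A.m^2
r^3 = 1267^3 = 2033901163
B = (4pi*10^-7) * 146200000000000 / (4*pi * 2033901163) * 1e9
= 183720338.381931 / 25558755807.23 * 1e9
= 7188156.5663 nT

7188156.5663


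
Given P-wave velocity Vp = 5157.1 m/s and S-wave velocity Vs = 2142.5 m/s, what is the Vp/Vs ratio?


Vp/Vs = 5157.1 / 2142.5
= 2.407

2.407


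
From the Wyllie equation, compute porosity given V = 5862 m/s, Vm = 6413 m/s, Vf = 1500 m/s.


1/V - 1/Vm = 1/5862 - 1/6413 = 1.466e-05
1/Vf - 1/Vm = 1/1500 - 1/6413 = 0.00051073
phi = 1.466e-05 / 0.00051073 = 0.0287

0.0287


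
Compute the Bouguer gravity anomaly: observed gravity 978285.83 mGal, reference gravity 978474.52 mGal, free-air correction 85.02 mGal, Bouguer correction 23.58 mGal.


BA = g_obs - g_ref + FAC - BC
= 978285.83 - 978474.52 + 85.02 - 23.58
= -127.25 mGal

-127.25


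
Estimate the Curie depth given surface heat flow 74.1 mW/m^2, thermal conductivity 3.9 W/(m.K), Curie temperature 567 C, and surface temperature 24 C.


T_Curie - T_surf = 567 - 24 = 543 C
Convert q to W/m^2: 74.1 mW/m^2 = 0.0741 W/m^2
d = 543 * 3.9 / 0.0741 = 28578.95 m

28578.95


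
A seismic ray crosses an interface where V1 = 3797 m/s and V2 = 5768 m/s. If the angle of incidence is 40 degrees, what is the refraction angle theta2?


sin(theta1) = sin(40 deg) = 0.642788
sin(theta2) = V2/V1 * sin(theta1) = 5768/3797 * 0.642788 = 0.976455
theta2 = arcsin(0.976455) = 77.5421 degrees

77.5421


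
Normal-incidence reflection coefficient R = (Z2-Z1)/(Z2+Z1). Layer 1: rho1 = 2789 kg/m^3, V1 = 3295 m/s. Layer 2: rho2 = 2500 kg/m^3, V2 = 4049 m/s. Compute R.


Z1 = 2789 * 3295 = 9189755
Z2 = 2500 * 4049 = 10122500
R = (10122500 - 9189755) / (10122500 + 9189755) = 932745 / 19312255 = 0.0483

0.0483


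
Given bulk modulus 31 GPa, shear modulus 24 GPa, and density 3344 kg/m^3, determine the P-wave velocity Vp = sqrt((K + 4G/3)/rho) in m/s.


First compute the effective modulus:
K + 4G/3 = 31e9 + 4*24e9/3 = 63000000000.0 Pa
Then divide by density:
63000000000.0 / 3344 = 18839712.9187 Pa/(kg/m^3)
Take the square root:
Vp = sqrt(18839712.9187) = 4340.47 m/s

4340.47


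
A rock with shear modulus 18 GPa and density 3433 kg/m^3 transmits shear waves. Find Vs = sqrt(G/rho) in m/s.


Convert G to Pa: G = 18e9 Pa
Compute G/rho = 18e9 / 3433 = 5243227.4978
Vs = sqrt(5243227.4978) = 2289.81 m/s

2289.81


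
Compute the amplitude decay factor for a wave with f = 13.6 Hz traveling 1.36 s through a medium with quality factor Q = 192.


pi*f*t/Q = pi*13.6*1.36/192 = 0.30264
A/A0 = exp(-0.30264) = 0.738865

0.738865


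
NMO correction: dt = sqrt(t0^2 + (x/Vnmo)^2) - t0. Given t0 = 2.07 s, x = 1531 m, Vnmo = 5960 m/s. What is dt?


x/Vnmo = 1531/5960 = 0.256879
(x/Vnmo)^2 = 0.065987
t0^2 = 4.2849
sqrt(4.2849 + 0.065987) = 2.085878
dt = 2.085878 - 2.07 = 0.015878

0.015878


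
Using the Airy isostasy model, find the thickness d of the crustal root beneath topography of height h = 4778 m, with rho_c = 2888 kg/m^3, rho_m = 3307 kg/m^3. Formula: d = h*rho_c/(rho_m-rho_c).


rho_m - rho_c = 3307 - 2888 = 419
d = 4778 * 2888 / 419
= 13798864 / 419
= 32932.85 m

32932.85


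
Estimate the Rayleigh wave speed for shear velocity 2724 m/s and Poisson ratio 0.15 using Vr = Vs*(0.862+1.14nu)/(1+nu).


Numerator factor = 0.862 + 1.14*0.15 = 1.033
Denominator = 1 + 0.15 = 1.15
Vr = 2724 * 1.033 / 1.15 = 2446.86 m/s

2446.86


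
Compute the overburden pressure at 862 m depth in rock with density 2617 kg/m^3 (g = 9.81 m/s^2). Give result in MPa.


P = rho * g * z / 1e6
= 2617 * 9.81 * 862 / 1e6
= 22129927.74 / 1e6
= 22.1299 MPa

22.1299


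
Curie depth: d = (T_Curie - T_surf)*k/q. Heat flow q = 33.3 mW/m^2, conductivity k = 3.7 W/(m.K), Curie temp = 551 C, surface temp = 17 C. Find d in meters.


T_Curie - T_surf = 551 - 17 = 534 C
Convert q to W/m^2: 33.3 mW/m^2 = 0.0333 W/m^2
d = 534 * 3.7 / 0.0333 = 59333.33 m

59333.33


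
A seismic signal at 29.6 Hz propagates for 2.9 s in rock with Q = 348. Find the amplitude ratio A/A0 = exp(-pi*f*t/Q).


pi*f*t/Q = pi*29.6*2.9/348 = 0.774926
A/A0 = exp(-0.774926) = 0.460738

0.460738


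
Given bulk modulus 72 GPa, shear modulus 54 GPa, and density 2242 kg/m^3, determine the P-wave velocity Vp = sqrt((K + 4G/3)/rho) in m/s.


First compute the effective modulus:
K + 4G/3 = 72e9 + 4*54e9/3 = 144000000000.0 Pa
Then divide by density:
144000000000.0 / 2242 = 64228367.529 Pa/(kg/m^3)
Take the square root:
Vp = sqrt(64228367.529) = 8014.26 m/s

8014.26


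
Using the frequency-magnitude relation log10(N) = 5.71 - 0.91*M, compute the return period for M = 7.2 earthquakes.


log10(N) = 5.71 - 0.91*7.2 = -0.842
N = 10^-0.842 = 0.14388
T = 1/N = 1/0.14388 = 6.9502 years

6.9502


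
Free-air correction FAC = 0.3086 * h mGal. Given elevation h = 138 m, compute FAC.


FAC = 0.3086 * h
= 0.3086 * 138
= 42.5868 mGal

42.5868


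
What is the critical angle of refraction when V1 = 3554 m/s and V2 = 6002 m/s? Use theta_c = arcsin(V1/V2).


V1/V2 = 3554/6002 = 0.592136
theta_c = arcsin(0.592136) = 36.3087 degrees

36.3087


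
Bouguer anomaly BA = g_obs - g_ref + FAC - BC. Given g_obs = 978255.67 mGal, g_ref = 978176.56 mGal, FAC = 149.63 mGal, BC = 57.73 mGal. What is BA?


BA = g_obs - g_ref + FAC - BC
= 978255.67 - 978176.56 + 149.63 - 57.73
= 171.01 mGal

171.01


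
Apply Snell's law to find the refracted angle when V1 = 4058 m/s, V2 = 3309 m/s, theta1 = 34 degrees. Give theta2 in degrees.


sin(theta1) = sin(34 deg) = 0.559193
sin(theta2) = V2/V1 * sin(theta1) = 3309/4058 * 0.559193 = 0.455981
theta2 = arcsin(0.455981) = 27.128 degrees

27.128


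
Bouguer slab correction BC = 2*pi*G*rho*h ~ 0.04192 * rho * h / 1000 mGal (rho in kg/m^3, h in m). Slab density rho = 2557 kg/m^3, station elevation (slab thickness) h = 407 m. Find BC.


BC = 0.04192 * rho * h / 1000
= 0.04192 * 2557 * 407 / 1000
= 43.6261 mGal

43.6261


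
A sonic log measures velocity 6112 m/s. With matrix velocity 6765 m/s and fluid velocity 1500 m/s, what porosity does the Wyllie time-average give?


1/V - 1/Vm = 1/6112 - 1/6765 = 1.579e-05
1/Vf - 1/Vm = 1/1500 - 1/6765 = 0.00051885
phi = 1.579e-05 / 0.00051885 = 0.0304

0.0304


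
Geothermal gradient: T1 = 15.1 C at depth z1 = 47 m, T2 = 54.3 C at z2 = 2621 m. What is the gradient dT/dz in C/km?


dT = 54.3 - 15.1 = 39.2 C
dz = 2621 - 47 = 2574 m
gradient = dT/dz * 1000 = 39.2/2574 * 1000 = 15.2292 C/km

15.2292


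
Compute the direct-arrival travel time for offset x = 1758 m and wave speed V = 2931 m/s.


t = x / V
= 1758 / 2931
= 0.5998 s

0.5998


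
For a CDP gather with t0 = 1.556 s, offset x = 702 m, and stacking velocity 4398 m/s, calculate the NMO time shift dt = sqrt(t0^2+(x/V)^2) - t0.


x/Vnmo = 702/4398 = 0.159618
(x/Vnmo)^2 = 0.025478
t0^2 = 2.421136
sqrt(2.421136 + 0.025478) = 1.564166
dt = 1.564166 - 1.556 = 0.008166

0.008166


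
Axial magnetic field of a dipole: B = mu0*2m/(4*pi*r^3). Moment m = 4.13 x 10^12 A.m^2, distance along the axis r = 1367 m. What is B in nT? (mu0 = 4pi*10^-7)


m = 4.13 x 10^12 = 4130000000000 A.m^2
2m = 8260000000000 A.m^2
r^3 = 1367^3 = 2554497863
B = (4pi*10^-7) * 8260000000000 / (4*pi * 2554497863) * 1e9
= 10379822.127461 / 32100766880.05 * 1e9
= 323351.2198 nT

323351.2198


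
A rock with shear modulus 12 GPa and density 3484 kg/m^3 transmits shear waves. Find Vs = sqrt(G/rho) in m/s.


Convert G to Pa: G = 12e9 Pa
Compute G/rho = 12e9 / 3484 = 3444316.8772
Vs = sqrt(3444316.8772) = 1855.89 m/s

1855.89


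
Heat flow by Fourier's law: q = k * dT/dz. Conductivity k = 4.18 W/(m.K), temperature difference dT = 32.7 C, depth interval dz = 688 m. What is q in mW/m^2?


q = k * dT / dz * 1000
= 4.18 * 32.7 / 688 * 1000
= 0.198672 * 1000
= 198.6715 mW/m^2

198.6715


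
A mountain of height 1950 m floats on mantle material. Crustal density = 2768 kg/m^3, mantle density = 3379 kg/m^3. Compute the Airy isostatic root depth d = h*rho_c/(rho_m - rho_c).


rho_m - rho_c = 3379 - 2768 = 611
d = 1950 * 2768 / 611
= 5397600 / 611
= 8834.04 m

8834.04


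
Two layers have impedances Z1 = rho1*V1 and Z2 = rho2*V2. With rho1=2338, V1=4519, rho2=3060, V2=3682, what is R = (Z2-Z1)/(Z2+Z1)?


Z1 = 2338 * 4519 = 10565422
Z2 = 3060 * 3682 = 11266920
R = (11266920 - 10565422) / (11266920 + 10565422) = 701498 / 21832342 = 0.0321

0.0321


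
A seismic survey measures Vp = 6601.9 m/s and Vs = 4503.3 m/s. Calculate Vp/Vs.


Vp/Vs = 6601.9 / 4503.3
= 1.466

1.466


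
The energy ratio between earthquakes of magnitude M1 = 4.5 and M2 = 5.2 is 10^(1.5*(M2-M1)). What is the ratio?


M2 - M1 = 5.2 - 4.5 = 0.7
1.5 * 0.7 = 1.05
ratio = 10^1.05 = 11.22

11.22


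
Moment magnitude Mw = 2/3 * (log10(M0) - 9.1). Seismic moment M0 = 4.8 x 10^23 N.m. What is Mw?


log10(M0) = log10(4.8 x 10^23) = 23.6812
Mw = 2/3 * (23.6812 - 9.1)
= 2/3 * 14.5812
= 9.72

9.72


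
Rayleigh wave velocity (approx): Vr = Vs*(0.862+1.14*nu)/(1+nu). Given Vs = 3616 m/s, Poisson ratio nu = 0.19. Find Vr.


Numerator factor = 0.862 + 1.14*0.19 = 1.0786
Denominator = 1 + 0.19 = 1.19
Vr = 3616 * 1.0786 / 1.19 = 3277.49 m/s

3277.49


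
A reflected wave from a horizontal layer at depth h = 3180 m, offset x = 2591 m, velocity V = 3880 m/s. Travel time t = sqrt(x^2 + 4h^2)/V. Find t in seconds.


x^2 + 4h^2 = 2591^2 + 4*3180^2 = 6713281 + 40449600 = 47162881
sqrt(47162881) = 6867.5236
t = 6867.5236 / 3880 = 1.77 s

1.77


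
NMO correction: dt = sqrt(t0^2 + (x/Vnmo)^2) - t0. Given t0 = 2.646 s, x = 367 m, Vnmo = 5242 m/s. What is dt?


x/Vnmo = 367/5242 = 0.070011
(x/Vnmo)^2 = 0.004902
t0^2 = 7.001316
sqrt(7.001316 + 0.004902) = 2.646926
dt = 2.646926 - 2.646 = 0.000926

9.260000e-04


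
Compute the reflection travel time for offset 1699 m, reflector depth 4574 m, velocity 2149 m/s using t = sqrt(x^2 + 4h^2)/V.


x^2 + 4h^2 = 1699^2 + 4*4574^2 = 2886601 + 83685904 = 86572505
sqrt(86572505) = 9304.4347
t = 9304.4347 / 2149 = 4.3297 s

4.3297


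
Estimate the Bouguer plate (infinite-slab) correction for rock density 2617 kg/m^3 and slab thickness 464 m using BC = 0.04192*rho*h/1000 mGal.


BC = 0.04192 * rho * h / 1000
= 0.04192 * 2617 * 464 / 1000
= 50.903 mGal

50.903


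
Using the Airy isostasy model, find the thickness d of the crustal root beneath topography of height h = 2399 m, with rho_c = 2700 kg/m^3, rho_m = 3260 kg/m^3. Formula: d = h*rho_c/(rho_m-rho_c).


rho_m - rho_c = 3260 - 2700 = 560
d = 2399 * 2700 / 560
= 6477300 / 560
= 11566.61 m

11566.61


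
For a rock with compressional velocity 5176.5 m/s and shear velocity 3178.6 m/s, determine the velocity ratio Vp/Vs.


Vp/Vs = 5176.5 / 3178.6
= 1.6285

1.6285


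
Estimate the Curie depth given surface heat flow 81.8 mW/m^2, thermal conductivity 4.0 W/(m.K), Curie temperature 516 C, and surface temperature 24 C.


T_Curie - T_surf = 516 - 24 = 492 C
Convert q to W/m^2: 81.8 mW/m^2 = 0.0818 W/m^2
d = 492 * 4.0 / 0.0818 = 24058.68 m

24058.68


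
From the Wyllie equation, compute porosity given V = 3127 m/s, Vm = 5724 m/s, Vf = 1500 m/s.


1/V - 1/Vm = 1/3127 - 1/5724 = 0.00014509
1/Vf - 1/Vm = 1/1500 - 1/5724 = 0.00049196
phi = 0.00014509 / 0.00049196 = 0.2949

0.2949


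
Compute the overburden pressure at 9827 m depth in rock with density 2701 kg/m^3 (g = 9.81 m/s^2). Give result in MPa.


P = rho * g * z / 1e6
= 2701 * 9.81 * 9827 / 1e6
= 260384151.87 / 1e6
= 260.3842 MPa

260.3842


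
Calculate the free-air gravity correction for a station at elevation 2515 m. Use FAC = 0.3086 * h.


FAC = 0.3086 * h
= 0.3086 * 2515
= 776.129 mGal

776.129


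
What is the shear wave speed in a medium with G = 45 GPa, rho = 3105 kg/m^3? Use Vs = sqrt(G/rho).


Convert G to Pa: G = 45e9 Pa
Compute G/rho = 45e9 / 3105 = 14492753.6232
Vs = sqrt(14492753.6232) = 3806.93 m/s

3806.93


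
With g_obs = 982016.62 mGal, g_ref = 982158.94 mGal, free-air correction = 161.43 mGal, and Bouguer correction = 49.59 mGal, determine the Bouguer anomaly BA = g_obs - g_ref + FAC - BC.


BA = g_obs - g_ref + FAC - BC
= 982016.62 - 982158.94 + 161.43 - 49.59
= -30.48 mGal

-30.48


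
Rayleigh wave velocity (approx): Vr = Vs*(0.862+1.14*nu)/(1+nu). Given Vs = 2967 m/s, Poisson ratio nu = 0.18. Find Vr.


Numerator factor = 0.862 + 1.14*0.18 = 1.0672
Denominator = 1 + 0.18 = 1.18
Vr = 2967 * 1.0672 / 1.18 = 2683.37 m/s

2683.37


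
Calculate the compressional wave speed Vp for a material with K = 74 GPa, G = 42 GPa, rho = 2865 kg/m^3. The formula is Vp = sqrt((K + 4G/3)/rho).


First compute the effective modulus:
K + 4G/3 = 74e9 + 4*42e9/3 = 130000000000.0 Pa
Then divide by density:
130000000000.0 / 2865 = 45375218.1501 Pa/(kg/m^3)
Take the square root:
Vp = sqrt(45375218.1501) = 6736.11 m/s

6736.11


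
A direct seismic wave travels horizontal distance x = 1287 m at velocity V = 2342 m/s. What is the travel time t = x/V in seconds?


t = x / V
= 1287 / 2342
= 0.5495 s

0.5495


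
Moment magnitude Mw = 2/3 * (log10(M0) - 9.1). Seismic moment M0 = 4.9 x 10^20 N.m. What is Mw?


log10(M0) = log10(4.9 x 10^20) = 20.6902
Mw = 2/3 * (20.6902 - 9.1)
= 2/3 * 11.5902
= 7.73

7.73


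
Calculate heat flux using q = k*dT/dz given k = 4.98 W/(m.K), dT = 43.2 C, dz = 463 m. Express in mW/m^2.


q = k * dT / dz * 1000
= 4.98 * 43.2 / 463 * 1000
= 0.464657 * 1000
= 464.6566 mW/m^2

464.6566


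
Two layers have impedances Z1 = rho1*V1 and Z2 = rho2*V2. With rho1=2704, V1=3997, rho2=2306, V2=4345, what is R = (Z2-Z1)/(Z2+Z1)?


Z1 = 2704 * 3997 = 10807888
Z2 = 2306 * 4345 = 10019570
R = (10019570 - 10807888) / (10019570 + 10807888) = -788318 / 20827458 = -0.0378

-0.0378


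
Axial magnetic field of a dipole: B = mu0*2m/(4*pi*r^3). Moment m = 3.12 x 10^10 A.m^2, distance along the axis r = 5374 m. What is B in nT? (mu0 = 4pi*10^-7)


m = 3.12 x 10^10 = 31200000000 A.m^2
2m = 62400000000 A.m^2
r^3 = 5374^3 = 155200453624
B = (4pi*10^-7) * 62400000000 / (4*pi * 155200453624) * 1e9
= 78414.152634 / 1950306419755.85 * 1e9
= 40.2061 nT

40.2061


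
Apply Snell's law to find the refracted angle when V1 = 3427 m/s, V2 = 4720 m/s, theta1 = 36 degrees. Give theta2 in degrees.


sin(theta1) = sin(36 deg) = 0.587785
sin(theta2) = V2/V1 * sin(theta1) = 4720/3427 * 0.587785 = 0.809555
theta2 = arcsin(0.809555) = 54.0525 degrees

54.0525


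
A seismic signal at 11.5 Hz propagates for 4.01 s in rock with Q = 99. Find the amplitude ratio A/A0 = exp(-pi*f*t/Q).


pi*f*t/Q = pi*11.5*4.01/99 = 1.463379
A/A0 = exp(-1.463379) = 0.231453

0.231453


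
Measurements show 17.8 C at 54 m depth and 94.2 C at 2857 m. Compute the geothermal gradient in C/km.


dT = 94.2 - 17.8 = 76.4 C
dz = 2857 - 54 = 2803 m
gradient = dT/dz * 1000 = 76.4/2803 * 1000 = 27.2565 C/km

27.2565


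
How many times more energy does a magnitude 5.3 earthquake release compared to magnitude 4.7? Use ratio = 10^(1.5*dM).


M2 - M1 = 5.3 - 4.7 = 0.6
1.5 * 0.6 = 0.9
ratio = 10^0.9 = 7.94

7.94


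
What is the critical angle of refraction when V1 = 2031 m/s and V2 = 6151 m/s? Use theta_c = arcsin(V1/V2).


V1/V2 = 2031/6151 = 0.33019
theta_c = arcsin(0.33019) = 19.2803 degrees

19.2803


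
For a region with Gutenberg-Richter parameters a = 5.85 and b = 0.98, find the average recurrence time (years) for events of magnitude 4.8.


log10(N) = 5.85 - 0.98*4.8 = 1.146
N = 10^1.146 = 13.995873
T = 1/N = 1/13.995873 = 0.0714 years

0.0714


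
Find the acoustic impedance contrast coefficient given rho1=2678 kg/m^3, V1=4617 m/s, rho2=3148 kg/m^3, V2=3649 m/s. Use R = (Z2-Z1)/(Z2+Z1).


Z1 = 2678 * 4617 = 12364326
Z2 = 3148 * 3649 = 11487052
R = (11487052 - 12364326) / (11487052 + 12364326) = -877274 / 23851378 = -0.0368

-0.0368


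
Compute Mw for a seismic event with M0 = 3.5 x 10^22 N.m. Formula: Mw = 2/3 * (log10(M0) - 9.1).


log10(M0) = log10(3.5 x 10^22) = 22.5441
Mw = 2/3 * (22.5441 - 9.1)
= 2/3 * 13.4441
= 8.96

8.96


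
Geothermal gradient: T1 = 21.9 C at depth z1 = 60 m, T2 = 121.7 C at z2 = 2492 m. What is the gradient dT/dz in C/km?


dT = 121.7 - 21.9 = 99.8 C
dz = 2492 - 60 = 2432 m
gradient = dT/dz * 1000 = 99.8/2432 * 1000 = 41.0362 C/km

41.0362


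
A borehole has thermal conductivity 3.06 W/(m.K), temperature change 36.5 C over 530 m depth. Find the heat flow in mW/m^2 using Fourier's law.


q = k * dT / dz * 1000
= 3.06 * 36.5 / 530 * 1000
= 0.210736 * 1000
= 210.7358 mW/m^2

210.7358


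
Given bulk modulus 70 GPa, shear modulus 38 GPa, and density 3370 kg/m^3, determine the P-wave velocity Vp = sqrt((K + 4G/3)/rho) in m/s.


First compute the effective modulus:
K + 4G/3 = 70e9 + 4*38e9/3 = 120666666666.67 Pa
Then divide by density:
120666666666.67 / 3370 = 35806132.542 Pa/(kg/m^3)
Take the square root:
Vp = sqrt(35806132.542) = 5983.82 m/s

5983.82


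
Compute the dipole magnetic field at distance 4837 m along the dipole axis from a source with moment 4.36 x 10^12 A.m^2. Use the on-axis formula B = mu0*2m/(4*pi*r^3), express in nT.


m = 4.36 x 10^12 = 4360000000000 A.m^2
2m = 8720000000000 A.m^2
r^3 = 4837^3 = 113169204253
B = (4pi*10^-7) * 8720000000000 / (4*pi * 113169204253) * 1e9
= 10957875.175721 / 1422126162775.31 * 1e9
= 7705.2764 nT

7705.2764


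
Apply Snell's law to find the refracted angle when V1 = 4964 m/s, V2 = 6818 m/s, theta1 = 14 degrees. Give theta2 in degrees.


sin(theta1) = sin(14 deg) = 0.241922
sin(theta2) = V2/V1 * sin(theta1) = 6818/4964 * 0.241922 = 0.332277
theta2 = arcsin(0.332277) = 19.407 degrees

19.407


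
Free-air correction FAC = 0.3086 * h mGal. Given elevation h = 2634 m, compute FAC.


FAC = 0.3086 * h
= 0.3086 * 2634
= 812.8524 mGal

812.8524


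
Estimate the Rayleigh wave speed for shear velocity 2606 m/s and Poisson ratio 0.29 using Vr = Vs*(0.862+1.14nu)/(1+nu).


Numerator factor = 0.862 + 1.14*0.29 = 1.1926
Denominator = 1 + 0.29 = 1.29
Vr = 2606 * 1.1926 / 1.29 = 2409.24 m/s

2409.24


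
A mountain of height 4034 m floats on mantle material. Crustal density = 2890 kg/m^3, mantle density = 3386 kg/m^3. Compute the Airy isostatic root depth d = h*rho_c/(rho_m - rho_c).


rho_m - rho_c = 3386 - 2890 = 496
d = 4034 * 2890 / 496
= 11658260 / 496
= 23504.56 m

23504.56


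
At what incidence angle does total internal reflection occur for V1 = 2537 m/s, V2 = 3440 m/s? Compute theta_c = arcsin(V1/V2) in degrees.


V1/V2 = 2537/3440 = 0.7375
theta_c = arcsin(0.7375) = 47.5189 degrees

47.5189


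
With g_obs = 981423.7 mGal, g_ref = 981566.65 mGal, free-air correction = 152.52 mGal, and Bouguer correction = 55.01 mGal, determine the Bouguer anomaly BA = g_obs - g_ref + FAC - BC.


BA = g_obs - g_ref + FAC - BC
= 981423.7 - 981566.65 + 152.52 - 55.01
= -45.44 mGal

-45.44


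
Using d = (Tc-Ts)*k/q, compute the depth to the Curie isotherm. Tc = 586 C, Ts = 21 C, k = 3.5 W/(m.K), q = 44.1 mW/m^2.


T_Curie - T_surf = 586 - 21 = 565 C
Convert q to W/m^2: 44.1 mW/m^2 = 0.0441 W/m^2
d = 565 * 3.5 / 0.0441 = 44841.27 m

44841.27


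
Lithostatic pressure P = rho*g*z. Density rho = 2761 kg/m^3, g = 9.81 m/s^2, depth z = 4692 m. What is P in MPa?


P = rho * g * z / 1e6
= 2761 * 9.81 * 4692 / 1e6
= 127084743.72 / 1e6
= 127.0847 MPa

127.0847


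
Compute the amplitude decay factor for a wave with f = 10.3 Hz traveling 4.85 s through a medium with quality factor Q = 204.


pi*f*t/Q = pi*10.3*4.85/204 = 0.769305
A/A0 = exp(-0.769305) = 0.463335

0.463335


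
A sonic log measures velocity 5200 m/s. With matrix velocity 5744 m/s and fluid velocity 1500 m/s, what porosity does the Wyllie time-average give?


1/V - 1/Vm = 1/5200 - 1/5744 = 1.821e-05
1/Vf - 1/Vm = 1/1500 - 1/5744 = 0.00049257
phi = 1.821e-05 / 0.00049257 = 0.037

0.037


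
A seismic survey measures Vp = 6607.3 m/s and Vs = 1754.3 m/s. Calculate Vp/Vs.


Vp/Vs = 6607.3 / 1754.3
= 3.7663

3.7663


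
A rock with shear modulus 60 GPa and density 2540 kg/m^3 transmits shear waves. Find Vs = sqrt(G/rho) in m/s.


Convert G to Pa: G = 60e9 Pa
Compute G/rho = 60e9 / 2540 = 23622047.2441
Vs = sqrt(23622047.2441) = 4860.25 m/s

4860.25


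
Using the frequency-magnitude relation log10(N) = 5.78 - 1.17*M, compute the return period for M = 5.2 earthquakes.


log10(N) = 5.78 - 1.17*5.2 = -0.304
N = 10^-0.304 = 0.496592
T = 1/N = 1/0.496592 = 2.0137 years

2.0137


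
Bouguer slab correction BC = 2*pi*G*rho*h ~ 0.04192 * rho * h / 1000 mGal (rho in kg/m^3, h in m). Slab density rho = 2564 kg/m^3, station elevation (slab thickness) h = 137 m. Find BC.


BC = 0.04192 * rho * h / 1000
= 0.04192 * 2564 * 137 / 1000
= 14.7252 mGal

14.7252


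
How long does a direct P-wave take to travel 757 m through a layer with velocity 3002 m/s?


t = x / V
= 757 / 3002
= 0.2522 s

0.2522


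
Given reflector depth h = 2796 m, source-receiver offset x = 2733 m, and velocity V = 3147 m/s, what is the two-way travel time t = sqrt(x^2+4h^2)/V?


x^2 + 4h^2 = 2733^2 + 4*2796^2 = 7469289 + 31270464 = 38739753
sqrt(38739753) = 6224.1267
t = 6224.1267 / 3147 = 1.9778 s

1.9778


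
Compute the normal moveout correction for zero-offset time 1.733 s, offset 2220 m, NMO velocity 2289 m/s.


x/Vnmo = 2220/2289 = 0.969856
(x/Vnmo)^2 = 0.94062
t0^2 = 3.003289
sqrt(3.003289 + 0.94062) = 1.985928
dt = 1.985928 - 1.733 = 0.252928

0.252928


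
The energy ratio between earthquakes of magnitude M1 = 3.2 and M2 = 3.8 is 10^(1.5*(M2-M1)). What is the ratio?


M2 - M1 = 3.8 - 3.2 = 0.6
1.5 * 0.6 = 0.9
ratio = 10^0.9 = 7.94

7.94


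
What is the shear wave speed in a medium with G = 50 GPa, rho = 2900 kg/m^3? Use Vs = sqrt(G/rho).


Convert G to Pa: G = 50e9 Pa
Compute G/rho = 50e9 / 2900 = 17241379.3103
Vs = sqrt(17241379.3103) = 4152.27 m/s

4152.27


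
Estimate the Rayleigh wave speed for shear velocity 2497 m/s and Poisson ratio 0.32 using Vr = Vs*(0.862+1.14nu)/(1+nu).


Numerator factor = 0.862 + 1.14*0.32 = 1.2268
Denominator = 1 + 0.32 = 1.32
Vr = 2497 * 1.2268 / 1.32 = 2320.7 m/s

2320.7


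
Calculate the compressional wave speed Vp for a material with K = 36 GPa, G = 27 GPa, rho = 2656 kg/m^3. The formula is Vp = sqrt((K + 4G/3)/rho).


First compute the effective modulus:
K + 4G/3 = 36e9 + 4*27e9/3 = 72000000000.0 Pa
Then divide by density:
72000000000.0 / 2656 = 27108433.7349 Pa/(kg/m^3)
Take the square root:
Vp = sqrt(27108433.7349) = 5206.58 m/s

5206.58


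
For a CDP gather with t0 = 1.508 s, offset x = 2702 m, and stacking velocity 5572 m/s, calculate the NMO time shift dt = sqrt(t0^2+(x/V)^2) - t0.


x/Vnmo = 2702/5572 = 0.484925
(x/Vnmo)^2 = 0.235152
t0^2 = 2.274064
sqrt(2.274064 + 0.235152) = 1.58405
dt = 1.58405 - 1.508 = 0.07605

0.07605


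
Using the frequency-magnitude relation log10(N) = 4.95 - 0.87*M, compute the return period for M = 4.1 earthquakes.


log10(N) = 4.95 - 0.87*4.1 = 1.383
N = 10^1.383 = 24.154608
T = 1/N = 1/24.154608 = 0.0414 years

0.0414


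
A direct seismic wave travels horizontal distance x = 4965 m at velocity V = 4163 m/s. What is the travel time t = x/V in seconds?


t = x / V
= 4965 / 4163
= 1.1926 s

1.1926


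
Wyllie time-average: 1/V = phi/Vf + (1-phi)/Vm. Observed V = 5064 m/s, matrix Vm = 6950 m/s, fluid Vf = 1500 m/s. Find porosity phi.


1/V - 1/Vm = 1/5064 - 1/6950 = 5.359e-05
1/Vf - 1/Vm = 1/1500 - 1/6950 = 0.00052278
phi = 5.359e-05 / 0.00052278 = 0.1025

0.1025


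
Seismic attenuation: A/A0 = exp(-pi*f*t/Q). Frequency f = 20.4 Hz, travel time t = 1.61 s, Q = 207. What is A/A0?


pi*f*t/Q = pi*20.4*1.61/207 = 0.498466
A/A0 = exp(-0.498466) = 0.607462

0.607462


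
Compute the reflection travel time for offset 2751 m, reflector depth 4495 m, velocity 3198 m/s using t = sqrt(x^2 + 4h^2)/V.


x^2 + 4h^2 = 2751^2 + 4*4495^2 = 7568001 + 80820100 = 88388101
sqrt(88388101) = 9401.4946
t = 9401.4946 / 3198 = 2.9398 s

2.9398


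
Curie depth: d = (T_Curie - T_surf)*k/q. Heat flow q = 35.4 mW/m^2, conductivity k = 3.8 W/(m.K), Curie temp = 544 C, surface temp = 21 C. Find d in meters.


T_Curie - T_surf = 544 - 21 = 523 C
Convert q to W/m^2: 35.4 mW/m^2 = 0.0354 W/m^2
d = 523 * 3.8 / 0.0354 = 56141.24 m

56141.24


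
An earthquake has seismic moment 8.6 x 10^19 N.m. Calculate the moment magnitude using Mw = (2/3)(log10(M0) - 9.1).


log10(M0) = log10(8.6 x 10^19) = 19.9345
Mw = 2/3 * (19.9345 - 9.1)
= 2/3 * 10.8345
= 7.22

7.22


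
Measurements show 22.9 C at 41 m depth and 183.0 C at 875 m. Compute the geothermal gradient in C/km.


dT = 183.0 - 22.9 = 160.1 C
dz = 875 - 41 = 834 m
gradient = dT/dz * 1000 = 160.1/834 * 1000 = 191.9664 C/km

191.9664


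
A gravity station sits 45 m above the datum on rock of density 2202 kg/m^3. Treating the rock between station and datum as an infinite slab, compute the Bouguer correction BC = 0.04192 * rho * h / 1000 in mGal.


BC = 0.04192 * rho * h / 1000
= 0.04192 * 2202 * 45 / 1000
= 4.1539 mGal

4.1539


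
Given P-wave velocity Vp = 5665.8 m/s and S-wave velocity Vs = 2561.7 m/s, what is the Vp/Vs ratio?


Vp/Vs = 5665.8 / 2561.7
= 2.2117

2.2117


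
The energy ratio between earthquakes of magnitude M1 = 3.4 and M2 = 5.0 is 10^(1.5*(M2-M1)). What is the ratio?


M2 - M1 = 5.0 - 3.4 = 1.6
1.5 * 1.6 = 2.4
ratio = 10^2.4 = 251.19

251.19


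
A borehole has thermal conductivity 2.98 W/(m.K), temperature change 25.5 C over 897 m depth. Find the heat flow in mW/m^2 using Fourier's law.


q = k * dT / dz * 1000
= 2.98 * 25.5 / 897 * 1000
= 0.084716 * 1000
= 84.7157 mW/m^2

84.7157


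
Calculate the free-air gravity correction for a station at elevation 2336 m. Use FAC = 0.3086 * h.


FAC = 0.3086 * h
= 0.3086 * 2336
= 720.8896 mGal

720.8896


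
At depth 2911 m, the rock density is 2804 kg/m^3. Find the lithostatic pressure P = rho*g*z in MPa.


P = rho * g * z / 1e6
= 2804 * 9.81 * 2911 / 1e6
= 80073575.64 / 1e6
= 80.0736 MPa

80.0736


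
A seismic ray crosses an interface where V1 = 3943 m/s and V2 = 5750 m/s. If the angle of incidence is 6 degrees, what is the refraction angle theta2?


sin(theta1) = sin(6 deg) = 0.104528
sin(theta2) = V2/V1 * sin(theta1) = 5750/3943 * 0.104528 = 0.152432
theta2 = arcsin(0.152432) = 8.7679 degrees

8.7679


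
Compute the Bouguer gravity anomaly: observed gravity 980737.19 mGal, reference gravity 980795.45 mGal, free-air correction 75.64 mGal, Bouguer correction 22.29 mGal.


BA = g_obs - g_ref + FAC - BC
= 980737.19 - 980795.45 + 75.64 - 22.29
= -4.91 mGal

-4.91


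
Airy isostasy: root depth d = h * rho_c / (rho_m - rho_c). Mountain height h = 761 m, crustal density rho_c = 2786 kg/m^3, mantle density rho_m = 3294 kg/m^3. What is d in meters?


rho_m - rho_c = 3294 - 2786 = 508
d = 761 * 2786 / 508
= 2120146 / 508
= 4173.52 m

4173.52


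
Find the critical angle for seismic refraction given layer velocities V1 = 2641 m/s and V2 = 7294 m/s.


V1/V2 = 2641/7294 = 0.362078
theta_c = arcsin(0.362078) = 21.2279 degrees

21.2279


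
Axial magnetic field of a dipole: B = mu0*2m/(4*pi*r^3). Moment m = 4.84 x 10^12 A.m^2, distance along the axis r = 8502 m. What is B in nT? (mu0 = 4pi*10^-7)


m = 4.84 x 10^12 = 4840000000000 A.m^2
2m = 9680000000000 A.m^2
r^3 = 8502^3 = 614558602008
B = (4pi*10^-7) * 9680000000000 / (4*pi * 614558602008) * 1e9
= 12164246.7547 / 7722771157074.99 * 1e9
= 1575.1142 nT

1575.1142


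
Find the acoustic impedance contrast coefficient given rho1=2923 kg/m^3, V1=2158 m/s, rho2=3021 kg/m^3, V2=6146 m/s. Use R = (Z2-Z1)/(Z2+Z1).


Z1 = 2923 * 2158 = 6307834
Z2 = 3021 * 6146 = 18567066
R = (18567066 - 6307834) / (18567066 + 6307834) = 12259232 / 24874900 = 0.4928

0.4928


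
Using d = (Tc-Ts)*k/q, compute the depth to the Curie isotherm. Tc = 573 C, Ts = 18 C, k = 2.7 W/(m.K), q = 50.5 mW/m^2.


T_Curie - T_surf = 573 - 18 = 555 C
Convert q to W/m^2: 50.5 mW/m^2 = 0.0505 W/m^2
d = 555 * 2.7 / 0.0505 = 29673.27 m

29673.27


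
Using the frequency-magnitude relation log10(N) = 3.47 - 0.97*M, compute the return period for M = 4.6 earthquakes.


log10(N) = 3.47 - 0.97*4.6 = -0.992
N = 10^-0.992 = 0.101859
T = 1/N = 1/0.101859 = 9.8175 years

9.8175


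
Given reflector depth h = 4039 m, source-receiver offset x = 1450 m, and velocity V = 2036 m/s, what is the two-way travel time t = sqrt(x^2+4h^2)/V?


x^2 + 4h^2 = 1450^2 + 4*4039^2 = 2102500 + 65254084 = 67356584
sqrt(67356584) = 8207.1057
t = 8207.1057 / 2036 = 4.031 s

4.031


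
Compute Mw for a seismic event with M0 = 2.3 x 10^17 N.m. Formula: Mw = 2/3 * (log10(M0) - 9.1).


log10(M0) = log10(2.3 x 10^17) = 17.3617
Mw = 2/3 * (17.3617 - 9.1)
= 2/3 * 8.2617
= 5.51

5.51


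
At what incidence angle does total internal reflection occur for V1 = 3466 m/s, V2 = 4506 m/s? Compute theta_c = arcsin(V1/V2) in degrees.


V1/V2 = 3466/4506 = 0.769197
theta_c = arcsin(0.769197) = 50.2818 degrees

50.2818


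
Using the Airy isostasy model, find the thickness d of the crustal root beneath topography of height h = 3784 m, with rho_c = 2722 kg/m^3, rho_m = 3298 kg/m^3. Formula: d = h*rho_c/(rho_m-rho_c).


rho_m - rho_c = 3298 - 2722 = 576
d = 3784 * 2722 / 576
= 10300048 / 576
= 17882.03 m

17882.03


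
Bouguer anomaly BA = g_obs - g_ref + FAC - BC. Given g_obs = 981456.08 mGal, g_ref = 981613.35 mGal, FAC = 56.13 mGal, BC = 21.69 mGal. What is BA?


BA = g_obs - g_ref + FAC - BC
= 981456.08 - 981613.35 + 56.13 - 21.69
= -122.83 mGal

-122.83


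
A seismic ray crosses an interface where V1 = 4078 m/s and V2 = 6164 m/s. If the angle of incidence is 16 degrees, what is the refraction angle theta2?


sin(theta1) = sin(16 deg) = 0.275637
sin(theta2) = V2/V1 * sin(theta1) = 6164/4078 * 0.275637 = 0.416633
theta2 = arcsin(0.416633) = 24.6222 degrees

24.6222


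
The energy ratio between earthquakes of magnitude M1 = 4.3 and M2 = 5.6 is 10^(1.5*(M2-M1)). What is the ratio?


M2 - M1 = 5.6 - 4.3 = 1.3
1.5 * 1.3 = 1.95
ratio = 10^1.95 = 89.13

89.13


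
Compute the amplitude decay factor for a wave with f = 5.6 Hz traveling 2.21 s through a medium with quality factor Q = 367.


pi*f*t/Q = pi*5.6*2.21/367 = 0.105941
A/A0 = exp(-0.105941) = 0.899478

0.899478


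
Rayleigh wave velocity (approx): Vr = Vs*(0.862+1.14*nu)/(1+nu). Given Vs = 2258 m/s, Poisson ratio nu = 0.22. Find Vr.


Numerator factor = 0.862 + 1.14*0.22 = 1.1128
Denominator = 1 + 0.22 = 1.22
Vr = 2258 * 1.1128 / 1.22 = 2059.59 m/s

2059.59


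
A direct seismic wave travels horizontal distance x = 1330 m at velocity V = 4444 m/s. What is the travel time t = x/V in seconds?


t = x / V
= 1330 / 4444
= 0.2993 s

0.2993


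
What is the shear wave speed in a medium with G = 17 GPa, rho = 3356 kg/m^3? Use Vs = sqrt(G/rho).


Convert G to Pa: G = 17e9 Pa
Compute G/rho = 17e9 / 3356 = 5065554.2312
Vs = sqrt(5065554.2312) = 2250.68 m/s

2250.68


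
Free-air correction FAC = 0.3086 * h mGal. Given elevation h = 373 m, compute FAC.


FAC = 0.3086 * h
= 0.3086 * 373
= 115.1078 mGal

115.1078


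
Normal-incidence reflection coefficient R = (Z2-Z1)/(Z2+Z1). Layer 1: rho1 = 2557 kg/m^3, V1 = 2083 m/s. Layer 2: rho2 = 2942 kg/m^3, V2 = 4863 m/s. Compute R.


Z1 = 2557 * 2083 = 5326231
Z2 = 2942 * 4863 = 14306946
R = (14306946 - 5326231) / (14306946 + 5326231) = 8980715 / 19633177 = 0.4574

0.4574


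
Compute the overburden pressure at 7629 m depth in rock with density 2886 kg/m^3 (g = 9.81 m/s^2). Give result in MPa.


P = rho * g * z / 1e6
= 2886 * 9.81 * 7629 / 1e6
= 215989654.14 / 1e6
= 215.9897 MPa

215.9897


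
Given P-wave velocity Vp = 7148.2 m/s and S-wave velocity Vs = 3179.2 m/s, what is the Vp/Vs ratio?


Vp/Vs = 7148.2 / 3179.2
= 2.2484

2.2484


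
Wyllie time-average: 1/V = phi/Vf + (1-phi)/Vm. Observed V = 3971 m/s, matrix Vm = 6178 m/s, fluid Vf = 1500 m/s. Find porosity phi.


1/V - 1/Vm = 1/3971 - 1/6178 = 8.996e-05
1/Vf - 1/Vm = 1/1500 - 1/6178 = 0.0005048
phi = 8.996e-05 / 0.0005048 = 0.1782

0.1782


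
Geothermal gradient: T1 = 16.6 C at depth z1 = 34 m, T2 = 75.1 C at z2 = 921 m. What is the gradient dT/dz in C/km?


dT = 75.1 - 16.6 = 58.5 C
dz = 921 - 34 = 887 m
gradient = dT/dz * 1000 = 58.5/887 * 1000 = 65.9526 C/km

65.9526


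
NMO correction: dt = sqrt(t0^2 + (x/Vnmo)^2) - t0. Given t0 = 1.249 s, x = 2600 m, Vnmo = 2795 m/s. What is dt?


x/Vnmo = 2600/2795 = 0.930233
(x/Vnmo)^2 = 0.865333
t0^2 = 1.560001
sqrt(1.560001 + 0.865333) = 1.557348
dt = 1.557348 - 1.249 = 0.308348

0.308348


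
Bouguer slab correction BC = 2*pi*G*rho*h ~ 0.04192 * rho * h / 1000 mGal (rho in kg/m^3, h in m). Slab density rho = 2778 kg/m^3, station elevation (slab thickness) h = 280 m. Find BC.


BC = 0.04192 * rho * h / 1000
= 0.04192 * 2778 * 280 / 1000
= 32.6071 mGal

32.6071


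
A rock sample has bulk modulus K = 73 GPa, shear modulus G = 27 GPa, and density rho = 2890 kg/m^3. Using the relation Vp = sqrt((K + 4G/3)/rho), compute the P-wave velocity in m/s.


First compute the effective modulus:
K + 4G/3 = 73e9 + 4*27e9/3 = 109000000000.0 Pa
Then divide by density:
109000000000.0 / 2890 = 37716262.9758 Pa/(kg/m^3)
Take the square root:
Vp = sqrt(37716262.9758) = 6141.36 m/s

6141.36


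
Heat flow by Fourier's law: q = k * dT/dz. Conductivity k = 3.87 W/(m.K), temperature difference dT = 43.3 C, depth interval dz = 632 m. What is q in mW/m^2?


q = k * dT / dz * 1000
= 3.87 * 43.3 / 632 * 1000
= 0.265144 * 1000
= 265.144 mW/m^2

265.144


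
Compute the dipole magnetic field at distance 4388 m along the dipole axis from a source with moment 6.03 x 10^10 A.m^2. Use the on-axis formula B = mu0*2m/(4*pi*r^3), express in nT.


m = 6.03 x 10^10 = 60300000000 A.m^2
2m = 120600000000 A.m^2
r^3 = 4388^3 = 84488939072
B = (4pi*10^-7) * 120600000000 / (4*pi * 84488939072) * 1e9
= 151550.429609 / 1061719321192.76 * 1e9
= 142.7406 nT

142.7406


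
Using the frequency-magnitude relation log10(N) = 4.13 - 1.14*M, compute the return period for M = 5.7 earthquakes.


log10(N) = 4.13 - 1.14*5.7 = -2.368
N = 10^-2.368 = 0.004285
T = 1/N = 1/0.004285 = 233.3458 years

233.3458


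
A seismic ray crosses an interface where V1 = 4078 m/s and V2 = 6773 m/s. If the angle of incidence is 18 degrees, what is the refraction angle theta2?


sin(theta1) = sin(18 deg) = 0.309017
sin(theta2) = V2/V1 * sin(theta1) = 6773/4078 * 0.309017 = 0.513235
theta2 = arcsin(0.513235) = 30.8795 degrees

30.8795


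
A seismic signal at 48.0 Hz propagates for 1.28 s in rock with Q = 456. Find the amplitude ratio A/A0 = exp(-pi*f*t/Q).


pi*f*t/Q = pi*48.0*1.28/456 = 0.423288
A/A0 = exp(-0.423288) = 0.65489

0.65489


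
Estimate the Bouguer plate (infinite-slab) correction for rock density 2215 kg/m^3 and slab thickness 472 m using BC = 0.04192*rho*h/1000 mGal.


BC = 0.04192 * rho * h / 1000
= 0.04192 * 2215 * 472 / 1000
= 43.8265 mGal

43.8265


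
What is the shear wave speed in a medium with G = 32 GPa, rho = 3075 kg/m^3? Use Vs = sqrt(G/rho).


Convert G to Pa: G = 32e9 Pa
Compute G/rho = 32e9 / 3075 = 10406504.065
Vs = sqrt(10406504.065) = 3225.91 m/s

3225.91


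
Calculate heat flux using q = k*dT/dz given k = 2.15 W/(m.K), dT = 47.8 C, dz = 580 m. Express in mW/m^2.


q = k * dT / dz * 1000
= 2.15 * 47.8 / 580 * 1000
= 0.17719 * 1000
= 177.1897 mW/m^2

177.1897


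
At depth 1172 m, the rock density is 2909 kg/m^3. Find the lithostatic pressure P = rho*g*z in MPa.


P = rho * g * z / 1e6
= 2909 * 9.81 * 1172 / 1e6
= 33445703.88 / 1e6
= 33.4457 MPa

33.4457


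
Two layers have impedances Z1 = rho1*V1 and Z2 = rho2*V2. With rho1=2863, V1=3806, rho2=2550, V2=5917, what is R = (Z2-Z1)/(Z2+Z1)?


Z1 = 2863 * 3806 = 10896578
Z2 = 2550 * 5917 = 15088350
R = (15088350 - 10896578) / (15088350 + 10896578) = 4191772 / 25984928 = 0.1613

0.1613


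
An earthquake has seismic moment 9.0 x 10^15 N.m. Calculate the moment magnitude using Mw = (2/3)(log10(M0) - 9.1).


log10(M0) = log10(9.0 x 10^15) = 15.9542
Mw = 2/3 * (15.9542 - 9.1)
= 2/3 * 6.8542
= 4.57

4.57


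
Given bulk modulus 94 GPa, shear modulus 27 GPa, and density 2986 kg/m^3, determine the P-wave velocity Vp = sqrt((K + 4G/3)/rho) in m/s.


First compute the effective modulus:
K + 4G/3 = 94e9 + 4*27e9/3 = 130000000000.0 Pa
Then divide by density:
130000000000.0 / 2986 = 43536503.6839 Pa/(kg/m^3)
Take the square root:
Vp = sqrt(43536503.6839) = 6598.22 m/s

6598.22


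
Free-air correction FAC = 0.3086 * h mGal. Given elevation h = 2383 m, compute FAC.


FAC = 0.3086 * h
= 0.3086 * 2383
= 735.3938 mGal

735.3938


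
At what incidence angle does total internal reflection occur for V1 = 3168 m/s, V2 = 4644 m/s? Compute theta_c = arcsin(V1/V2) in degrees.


V1/V2 = 3168/4644 = 0.682171
theta_c = arcsin(0.682171) = 43.0135 degrees

43.0135


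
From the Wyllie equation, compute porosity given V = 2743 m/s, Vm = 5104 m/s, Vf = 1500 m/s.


1/V - 1/Vm = 1/2743 - 1/5104 = 0.00016864
1/Vf - 1/Vm = 1/1500 - 1/5104 = 0.00047074
phi = 0.00016864 / 0.00047074 = 0.3582

0.3582


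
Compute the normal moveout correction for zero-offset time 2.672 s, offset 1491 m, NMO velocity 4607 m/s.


x/Vnmo = 1491/4607 = 0.323638
(x/Vnmo)^2 = 0.104742
t0^2 = 7.139584
sqrt(7.139584 + 0.104742) = 2.691528
dt = 2.691528 - 2.672 = 0.019528

0.019528


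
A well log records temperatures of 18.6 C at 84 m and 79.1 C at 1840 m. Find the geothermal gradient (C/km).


dT = 79.1 - 18.6 = 60.5 C
dz = 1840 - 84 = 1756 m
gradient = dT/dz * 1000 = 60.5/1756 * 1000 = 34.4533 C/km

34.4533


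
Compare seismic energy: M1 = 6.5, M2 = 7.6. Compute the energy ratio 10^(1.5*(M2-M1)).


M2 - M1 = 7.6 - 6.5 = 1.1
1.5 * 1.1 = 1.65
ratio = 10^1.65 = 44.67

44.67


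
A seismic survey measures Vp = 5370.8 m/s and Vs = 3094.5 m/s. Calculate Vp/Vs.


Vp/Vs = 5370.8 / 3094.5
= 1.7356

1.7356


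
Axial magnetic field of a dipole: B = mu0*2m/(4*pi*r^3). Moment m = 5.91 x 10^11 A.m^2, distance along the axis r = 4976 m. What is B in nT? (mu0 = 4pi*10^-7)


m = 5.91 x 10^11 = 591000000000 A.m^2
2m = 1182000000000 A.m^2
r^3 = 4976^3 = 123208626176
B = (4pi*10^-7) * 1182000000000 / (4*pi * 123208626176) * 1e9
= 1485345.006617 / 1548285259413.65 * 1e9
= 959.3484 nT

959.3484


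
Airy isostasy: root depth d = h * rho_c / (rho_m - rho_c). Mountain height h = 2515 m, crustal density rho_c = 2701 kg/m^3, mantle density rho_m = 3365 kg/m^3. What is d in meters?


rho_m - rho_c = 3365 - 2701 = 664
d = 2515 * 2701 / 664
= 6793015 / 664
= 10230.44 m

10230.44
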